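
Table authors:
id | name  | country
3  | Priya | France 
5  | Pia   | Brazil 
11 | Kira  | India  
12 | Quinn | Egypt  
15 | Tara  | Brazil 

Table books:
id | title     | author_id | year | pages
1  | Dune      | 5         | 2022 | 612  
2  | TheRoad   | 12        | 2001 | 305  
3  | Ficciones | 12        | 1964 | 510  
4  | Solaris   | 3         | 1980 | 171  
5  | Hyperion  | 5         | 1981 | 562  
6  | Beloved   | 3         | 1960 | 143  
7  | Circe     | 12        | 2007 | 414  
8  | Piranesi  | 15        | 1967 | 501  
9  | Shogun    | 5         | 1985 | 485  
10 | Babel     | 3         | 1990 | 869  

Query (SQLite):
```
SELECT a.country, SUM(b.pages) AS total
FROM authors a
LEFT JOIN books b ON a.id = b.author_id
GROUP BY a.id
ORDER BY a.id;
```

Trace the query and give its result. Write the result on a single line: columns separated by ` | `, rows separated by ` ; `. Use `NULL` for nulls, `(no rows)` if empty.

France | 1183 ; Brazil | 1659 ; India | NULL ; Egypt | 1229 ; Brazil | 501

LEFT JOIN keeps every authors row; unmatched ones get NULL for books columns.
Group by authors.id and compute SUM(b.pages). SUM over an all-NULL group is NULL.
  3: ids {4, 6, 10} → SUM(b.pages)=1183
  5: ids {1, 5, 9} → SUM(b.pages)=1659
  11: ids {—} → SUM(b.pages)=NULL
  12: ids {2, 3, 7} → SUM(b.pages)=1229
  15: ids {8} → SUM(b.pages)=501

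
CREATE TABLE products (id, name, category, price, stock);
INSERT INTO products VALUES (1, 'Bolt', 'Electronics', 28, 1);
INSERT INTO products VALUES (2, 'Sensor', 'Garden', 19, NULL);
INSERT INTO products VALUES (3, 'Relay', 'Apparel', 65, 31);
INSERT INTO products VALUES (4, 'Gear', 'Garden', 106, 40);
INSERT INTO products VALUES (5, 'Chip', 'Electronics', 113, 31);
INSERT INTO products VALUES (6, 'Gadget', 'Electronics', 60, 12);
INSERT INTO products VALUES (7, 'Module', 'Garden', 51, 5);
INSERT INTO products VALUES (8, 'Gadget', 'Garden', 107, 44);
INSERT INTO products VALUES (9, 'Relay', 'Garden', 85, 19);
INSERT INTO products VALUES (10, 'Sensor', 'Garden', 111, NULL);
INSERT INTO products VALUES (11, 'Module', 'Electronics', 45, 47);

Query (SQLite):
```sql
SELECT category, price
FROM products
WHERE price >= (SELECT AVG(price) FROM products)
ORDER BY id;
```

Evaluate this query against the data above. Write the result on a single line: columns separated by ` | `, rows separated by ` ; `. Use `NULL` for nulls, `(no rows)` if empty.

Garden | 106 ; Electronics | 113 ; Garden | 107 ; Garden | 85 ; Garden | 111

Scalar subquery: AVG(price) over all products rows = 71.818182 (≈; comparison uses full precision).
Keep rows where price >= that value.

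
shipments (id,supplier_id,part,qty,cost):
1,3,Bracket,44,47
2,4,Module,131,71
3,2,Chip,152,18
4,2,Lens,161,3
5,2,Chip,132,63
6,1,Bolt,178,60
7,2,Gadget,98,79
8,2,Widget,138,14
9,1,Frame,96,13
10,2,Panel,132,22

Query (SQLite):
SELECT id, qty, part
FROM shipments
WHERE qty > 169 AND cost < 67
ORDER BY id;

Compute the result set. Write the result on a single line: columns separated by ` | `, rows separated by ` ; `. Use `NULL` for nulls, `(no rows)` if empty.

6 | 178 | Bolt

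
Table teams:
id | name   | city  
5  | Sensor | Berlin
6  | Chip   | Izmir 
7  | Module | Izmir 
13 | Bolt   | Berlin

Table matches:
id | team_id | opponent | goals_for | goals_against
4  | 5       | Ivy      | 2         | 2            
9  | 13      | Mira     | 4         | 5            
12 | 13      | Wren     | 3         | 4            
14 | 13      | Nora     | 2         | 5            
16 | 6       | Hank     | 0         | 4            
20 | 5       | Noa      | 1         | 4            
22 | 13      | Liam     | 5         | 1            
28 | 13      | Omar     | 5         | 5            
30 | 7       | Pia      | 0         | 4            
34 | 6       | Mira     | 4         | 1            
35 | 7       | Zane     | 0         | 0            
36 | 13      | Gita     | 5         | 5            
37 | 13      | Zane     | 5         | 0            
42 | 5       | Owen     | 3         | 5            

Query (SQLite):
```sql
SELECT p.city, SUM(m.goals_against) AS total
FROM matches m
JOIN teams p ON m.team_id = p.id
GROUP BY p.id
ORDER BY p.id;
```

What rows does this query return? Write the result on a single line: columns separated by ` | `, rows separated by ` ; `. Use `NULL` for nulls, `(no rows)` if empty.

Berlin | 11 ; Izmir | 5 ; Izmir | 4 ; Berlin | 25

Join each matches row to its teams via team_id.
Group joined rows by teams.id; compute SUM(m.goals_against) per group.
  5: ids {4, 20, 42} → SUM(m.goals_against)=11
  6: ids {16, 34} → SUM(m.goals_against)=5
  7: ids {30, 35} → SUM(m.goals_against)=4
  13: ids {9, 12, 14, 22, 28, 36, 37} → SUM(m.goals_against)=25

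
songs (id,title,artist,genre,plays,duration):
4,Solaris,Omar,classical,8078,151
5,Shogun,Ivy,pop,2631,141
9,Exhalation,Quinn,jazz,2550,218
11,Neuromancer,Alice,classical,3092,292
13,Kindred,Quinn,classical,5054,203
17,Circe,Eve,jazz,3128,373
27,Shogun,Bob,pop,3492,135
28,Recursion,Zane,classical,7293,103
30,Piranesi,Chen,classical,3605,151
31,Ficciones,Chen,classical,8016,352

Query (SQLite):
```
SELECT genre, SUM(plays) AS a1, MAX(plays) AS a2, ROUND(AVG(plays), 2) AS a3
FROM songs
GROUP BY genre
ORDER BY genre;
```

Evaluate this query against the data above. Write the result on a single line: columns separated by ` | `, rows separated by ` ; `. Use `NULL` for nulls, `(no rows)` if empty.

classical | 35138 | 8078 | 5856.33 ; jazz | 5678 | 3128 | 2839 ; pop | 6123 | 3492 | 3061.5

Group songs by genre.
Per group compute: SUM(plays), MAX(plays), ROUND(AVG(plays), 2).
  classical: ids {4, 11, 13, 28, 30, 31} → SUM(plays)=35138, MAX(plays)=8078, ROUND(AVG(plays), 2)=5856.33
  jazz: ids {9, 17} → SUM(plays)=5678, MAX(plays)=3128, ROUND(AVG(plays), 2)=2839
  pop: ids {5, 27} → SUM(plays)=6123, MAX(plays)=3492, ROUND(AVG(plays), 2)=3061.5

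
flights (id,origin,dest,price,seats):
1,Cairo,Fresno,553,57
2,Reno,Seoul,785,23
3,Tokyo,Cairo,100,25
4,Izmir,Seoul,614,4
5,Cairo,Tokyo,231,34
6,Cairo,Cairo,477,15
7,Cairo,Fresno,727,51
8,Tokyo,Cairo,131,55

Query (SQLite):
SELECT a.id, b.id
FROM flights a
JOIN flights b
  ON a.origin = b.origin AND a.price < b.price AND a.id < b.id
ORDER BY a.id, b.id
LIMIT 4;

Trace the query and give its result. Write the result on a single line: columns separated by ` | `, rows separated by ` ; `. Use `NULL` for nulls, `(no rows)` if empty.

1 | 7 ; 3 | 8 ; 5 | 6 ; 5 | 7

Pairs (a,b) with same origin, a.price < b.price, a.id < b.id.
origin groups: Cairo:{1,5,6,7} Izmir:{4} Reno:{2} Tokyo:{3,8}
Ordered by (a.id, b.id); first 4.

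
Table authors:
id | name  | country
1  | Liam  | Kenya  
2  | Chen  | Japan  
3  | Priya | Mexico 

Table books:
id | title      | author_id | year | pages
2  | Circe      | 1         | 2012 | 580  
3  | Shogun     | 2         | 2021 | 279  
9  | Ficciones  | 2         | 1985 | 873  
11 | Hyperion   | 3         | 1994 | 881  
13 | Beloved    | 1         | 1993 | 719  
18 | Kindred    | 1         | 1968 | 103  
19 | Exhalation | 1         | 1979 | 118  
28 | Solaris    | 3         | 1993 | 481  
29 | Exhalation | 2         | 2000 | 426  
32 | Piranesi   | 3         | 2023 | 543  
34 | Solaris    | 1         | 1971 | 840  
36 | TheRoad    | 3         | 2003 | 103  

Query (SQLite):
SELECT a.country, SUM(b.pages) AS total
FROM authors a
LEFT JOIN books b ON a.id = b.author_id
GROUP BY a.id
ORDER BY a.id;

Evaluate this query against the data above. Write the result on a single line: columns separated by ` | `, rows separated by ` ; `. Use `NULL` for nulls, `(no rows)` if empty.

Kenya | 2360 ; Japan | 1578 ; Mexico | 2008

LEFT JOIN keeps every authors row; unmatched ones get NULL for books columns.
Group by authors.id and compute SUM(b.pages). SUM over an all-NULL group is NULL.
  1: ids {2, 13, 18, 19, 34} → SUM(b.pages)=2360
  2: ids {3, 9, 29} → SUM(b.pages)=1578
  3: ids {11, 28, 32, 36} → SUM(b.pages)=2008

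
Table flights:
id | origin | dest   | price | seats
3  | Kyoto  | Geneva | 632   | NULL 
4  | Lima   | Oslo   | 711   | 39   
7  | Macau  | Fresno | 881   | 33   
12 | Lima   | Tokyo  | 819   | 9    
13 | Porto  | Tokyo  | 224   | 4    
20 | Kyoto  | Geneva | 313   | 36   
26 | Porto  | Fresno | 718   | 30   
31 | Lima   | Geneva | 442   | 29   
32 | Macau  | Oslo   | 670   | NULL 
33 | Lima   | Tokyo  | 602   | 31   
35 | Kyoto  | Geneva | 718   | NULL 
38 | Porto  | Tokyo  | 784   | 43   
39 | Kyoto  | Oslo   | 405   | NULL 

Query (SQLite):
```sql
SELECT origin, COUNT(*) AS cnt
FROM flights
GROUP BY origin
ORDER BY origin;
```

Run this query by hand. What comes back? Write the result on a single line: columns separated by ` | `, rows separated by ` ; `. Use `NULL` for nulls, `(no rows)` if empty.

Kyoto | 4 ; Lima | 4 ; Macau | 2 ; Porto | 3

Partition flights by origin; compute COUNT(*) within each group.
  Kyoto: ids {3, 20, 35, 39} → COUNT(*)=4
  Lima: ids {4, 12, 31, 33} → COUNT(*)=4
  Macau: ids {7, 32} → COUNT(*)=2
  Porto: ids {13, 26, 38} → COUNT(*)=3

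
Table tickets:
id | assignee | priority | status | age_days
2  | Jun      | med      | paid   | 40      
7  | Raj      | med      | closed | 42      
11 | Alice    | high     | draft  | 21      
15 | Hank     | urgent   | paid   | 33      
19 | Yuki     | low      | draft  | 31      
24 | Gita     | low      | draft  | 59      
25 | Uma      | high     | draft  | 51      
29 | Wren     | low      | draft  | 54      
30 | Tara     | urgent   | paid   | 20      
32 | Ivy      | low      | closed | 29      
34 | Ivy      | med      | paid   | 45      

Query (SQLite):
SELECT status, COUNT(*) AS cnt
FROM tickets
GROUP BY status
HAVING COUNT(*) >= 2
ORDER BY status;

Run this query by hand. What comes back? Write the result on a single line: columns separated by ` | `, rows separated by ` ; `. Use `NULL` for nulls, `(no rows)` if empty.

closed | 2 ; draft | 5 ; paid | 4

Partition tickets by status; compute COUNT(*) within each group.
HAVING: keep groups with count ≥ 2.
  closed: ids {7, 32} → COUNT(*)=2
  draft: ids {11, 19, 24, 25, 29} → COUNT(*)=5
  paid: ids {2, 15, 30, 34} → COUNT(*)=4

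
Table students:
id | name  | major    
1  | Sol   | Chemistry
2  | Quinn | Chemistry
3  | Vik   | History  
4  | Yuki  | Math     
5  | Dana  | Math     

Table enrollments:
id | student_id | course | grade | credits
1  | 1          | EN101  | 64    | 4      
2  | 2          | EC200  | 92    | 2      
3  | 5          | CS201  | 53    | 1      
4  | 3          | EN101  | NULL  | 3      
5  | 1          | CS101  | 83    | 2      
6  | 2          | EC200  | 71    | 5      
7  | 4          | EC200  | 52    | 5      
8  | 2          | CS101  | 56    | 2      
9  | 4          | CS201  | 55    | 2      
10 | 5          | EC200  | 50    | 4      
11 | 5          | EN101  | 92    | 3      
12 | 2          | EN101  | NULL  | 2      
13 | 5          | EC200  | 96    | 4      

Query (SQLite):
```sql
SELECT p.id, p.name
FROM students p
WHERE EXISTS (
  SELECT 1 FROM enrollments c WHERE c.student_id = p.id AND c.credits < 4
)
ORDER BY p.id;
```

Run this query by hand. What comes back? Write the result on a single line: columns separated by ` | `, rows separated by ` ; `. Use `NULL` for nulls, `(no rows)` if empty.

For each students row, check whether any enrollments with matching student_id has credits < 4.
Keep rows where that is true.

1 | Sol ; 2 | Quinn ; 3 | Vik ; 4 | Yuki ; 5 | Dana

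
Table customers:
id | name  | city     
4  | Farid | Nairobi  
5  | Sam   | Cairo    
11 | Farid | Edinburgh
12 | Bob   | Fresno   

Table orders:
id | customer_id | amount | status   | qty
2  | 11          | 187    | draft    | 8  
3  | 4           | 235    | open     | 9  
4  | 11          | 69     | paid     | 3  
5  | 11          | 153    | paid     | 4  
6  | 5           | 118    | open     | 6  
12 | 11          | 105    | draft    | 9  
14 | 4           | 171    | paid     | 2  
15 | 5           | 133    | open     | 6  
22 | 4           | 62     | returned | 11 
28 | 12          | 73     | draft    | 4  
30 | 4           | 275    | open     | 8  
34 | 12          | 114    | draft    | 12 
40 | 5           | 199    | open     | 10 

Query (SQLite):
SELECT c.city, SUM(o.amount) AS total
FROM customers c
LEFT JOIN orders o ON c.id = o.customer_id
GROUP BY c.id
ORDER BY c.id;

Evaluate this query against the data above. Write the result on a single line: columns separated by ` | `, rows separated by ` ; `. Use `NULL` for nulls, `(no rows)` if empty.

LEFT JOIN keeps every customers row; unmatched ones get NULL for orders columns.
Group by customers.id and compute SUM(o.amount). SUM over an all-NULL group is NULL.
  4: ids {3, 14, 22, 30} → SUM(o.amount)=743
  5: ids {6, 15, 40} → SUM(o.amount)=450
  11: ids {2, 4, 5, 12} → SUM(o.amount)=514
  12: ids {28, 34} → SUM(o.amount)=187

Nairobi | 743 ; Cairo | 450 ; Edinburgh | 514 ; Fresno | 187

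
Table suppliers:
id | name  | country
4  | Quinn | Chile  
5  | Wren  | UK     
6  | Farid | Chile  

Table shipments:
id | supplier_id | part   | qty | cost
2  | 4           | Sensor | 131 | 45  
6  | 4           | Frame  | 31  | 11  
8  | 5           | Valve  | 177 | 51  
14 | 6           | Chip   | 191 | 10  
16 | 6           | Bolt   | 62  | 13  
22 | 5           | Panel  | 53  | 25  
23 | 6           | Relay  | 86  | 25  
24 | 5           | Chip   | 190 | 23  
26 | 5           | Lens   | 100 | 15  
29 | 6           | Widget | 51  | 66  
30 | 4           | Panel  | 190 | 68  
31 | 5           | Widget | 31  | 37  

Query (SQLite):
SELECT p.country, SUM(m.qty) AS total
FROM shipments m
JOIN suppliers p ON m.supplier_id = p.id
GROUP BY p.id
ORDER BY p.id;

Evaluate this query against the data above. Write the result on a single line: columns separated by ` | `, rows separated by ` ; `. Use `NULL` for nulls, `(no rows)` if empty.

Chile | 352 ; UK | 551 ; Chile | 390

Join each shipments row to its suppliers via supplier_id.
Group joined rows by suppliers.id; compute SUM(m.qty) per group.
  4: ids {2, 6, 30} → SUM(m.qty)=352
  5: ids {8, 22, 24, 26, 31} → SUM(m.qty)=551
  6: ids {14, 16, 23, 29} → SUM(m.qty)=390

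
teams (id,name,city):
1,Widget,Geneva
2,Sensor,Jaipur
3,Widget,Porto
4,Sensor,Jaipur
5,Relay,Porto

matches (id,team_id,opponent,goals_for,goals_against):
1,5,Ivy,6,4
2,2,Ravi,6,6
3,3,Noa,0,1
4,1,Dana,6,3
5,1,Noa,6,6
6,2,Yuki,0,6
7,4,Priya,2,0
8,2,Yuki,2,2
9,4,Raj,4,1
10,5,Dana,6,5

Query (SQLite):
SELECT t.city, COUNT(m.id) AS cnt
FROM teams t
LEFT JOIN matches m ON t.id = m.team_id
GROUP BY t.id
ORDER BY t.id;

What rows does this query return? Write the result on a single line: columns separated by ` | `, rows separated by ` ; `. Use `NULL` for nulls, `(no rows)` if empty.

Geneva | 2 ; Jaipur | 3 ; Porto | 1 ; Jaipur | 2 ; Porto | 2

LEFT JOIN keeps every teams row; unmatched ones get NULL for matches columns.
Group by teams.id and compute COUNT(m.id). COUNT(col) of an all-NULL group is 0.
  1: ids {4, 5} → COUNT(m.id)=2
  2: ids {2, 6, 8} → COUNT(m.id)=3
  3: ids {3} → COUNT(m.id)=1
  4: ids {7, 9} → COUNT(m.id)=2
  5: ids {1, 10} → COUNT(m.id)=2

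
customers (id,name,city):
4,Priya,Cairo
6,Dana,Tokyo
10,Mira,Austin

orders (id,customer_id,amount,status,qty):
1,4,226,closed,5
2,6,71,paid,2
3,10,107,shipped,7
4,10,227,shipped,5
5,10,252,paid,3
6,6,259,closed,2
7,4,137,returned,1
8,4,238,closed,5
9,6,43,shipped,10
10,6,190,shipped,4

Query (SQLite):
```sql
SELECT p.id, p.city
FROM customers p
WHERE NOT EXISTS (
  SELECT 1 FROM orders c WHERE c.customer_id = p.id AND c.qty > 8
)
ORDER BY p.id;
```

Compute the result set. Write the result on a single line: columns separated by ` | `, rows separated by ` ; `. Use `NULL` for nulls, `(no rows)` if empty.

For each customers row, check whether any orders with matching customer_id has qty > 8.
Keep rows where that is false.

4 | Cairo ; 10 | Austin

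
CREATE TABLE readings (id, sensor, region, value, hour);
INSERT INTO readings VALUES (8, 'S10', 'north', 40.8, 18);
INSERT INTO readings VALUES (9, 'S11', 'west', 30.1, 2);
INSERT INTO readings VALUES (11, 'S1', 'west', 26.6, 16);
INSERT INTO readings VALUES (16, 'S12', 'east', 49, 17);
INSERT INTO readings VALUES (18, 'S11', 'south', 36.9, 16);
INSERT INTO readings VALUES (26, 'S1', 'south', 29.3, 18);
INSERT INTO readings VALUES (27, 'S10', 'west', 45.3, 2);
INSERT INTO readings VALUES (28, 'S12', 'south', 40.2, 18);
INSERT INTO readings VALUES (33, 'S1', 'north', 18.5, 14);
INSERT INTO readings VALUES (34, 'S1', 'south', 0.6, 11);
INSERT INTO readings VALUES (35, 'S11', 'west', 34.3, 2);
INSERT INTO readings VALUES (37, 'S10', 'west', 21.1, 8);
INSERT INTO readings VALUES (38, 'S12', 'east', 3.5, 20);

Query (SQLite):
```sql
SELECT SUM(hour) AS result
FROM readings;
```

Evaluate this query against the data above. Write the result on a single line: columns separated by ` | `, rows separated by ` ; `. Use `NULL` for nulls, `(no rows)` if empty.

162

All hour values: [18, 2, 16, 17, 16, 18, 2, 18, 14, 11, 2, 8, 20].
SUM of non-NULL values = 162.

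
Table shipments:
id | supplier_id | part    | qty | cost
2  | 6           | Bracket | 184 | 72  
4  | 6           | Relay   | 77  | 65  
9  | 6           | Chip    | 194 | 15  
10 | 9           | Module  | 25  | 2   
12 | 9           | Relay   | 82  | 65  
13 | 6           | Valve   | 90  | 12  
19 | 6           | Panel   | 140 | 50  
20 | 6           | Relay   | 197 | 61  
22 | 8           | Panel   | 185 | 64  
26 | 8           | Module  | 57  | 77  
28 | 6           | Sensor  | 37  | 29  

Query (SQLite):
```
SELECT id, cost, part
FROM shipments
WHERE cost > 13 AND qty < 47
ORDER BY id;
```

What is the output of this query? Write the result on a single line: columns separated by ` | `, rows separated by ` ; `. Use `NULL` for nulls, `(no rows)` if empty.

cost > 13: ids {2, 4, 9, 12, 19, 20, 22, 26, 28}
qty < 47: ids {10, 28}
Combine with AND.

28 | 29 | Sensor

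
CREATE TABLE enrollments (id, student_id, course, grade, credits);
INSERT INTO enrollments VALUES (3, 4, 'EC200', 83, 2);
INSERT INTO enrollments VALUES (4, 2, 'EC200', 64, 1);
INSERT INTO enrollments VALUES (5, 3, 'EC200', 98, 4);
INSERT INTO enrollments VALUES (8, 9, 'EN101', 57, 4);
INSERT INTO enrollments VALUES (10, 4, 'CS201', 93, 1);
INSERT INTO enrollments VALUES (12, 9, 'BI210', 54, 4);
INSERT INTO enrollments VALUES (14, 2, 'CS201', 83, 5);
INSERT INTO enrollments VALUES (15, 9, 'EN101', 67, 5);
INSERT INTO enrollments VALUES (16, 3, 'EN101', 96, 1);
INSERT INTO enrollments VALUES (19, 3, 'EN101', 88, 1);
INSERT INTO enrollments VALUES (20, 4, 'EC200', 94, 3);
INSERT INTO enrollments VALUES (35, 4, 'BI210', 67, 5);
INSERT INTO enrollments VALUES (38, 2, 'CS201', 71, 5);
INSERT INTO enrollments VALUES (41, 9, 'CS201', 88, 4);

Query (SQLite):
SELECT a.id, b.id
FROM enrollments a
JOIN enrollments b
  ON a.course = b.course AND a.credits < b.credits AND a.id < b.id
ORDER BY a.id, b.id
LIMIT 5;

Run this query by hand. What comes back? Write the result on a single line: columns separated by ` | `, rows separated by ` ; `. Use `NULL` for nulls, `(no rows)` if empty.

3 | 5 ; 3 | 20 ; 4 | 5 ; 4 | 20 ; 8 | 15

Pairs (a,b) with same course, a.credits < b.credits, a.id < b.id.
course groups: BI210:{12,35} CS201:{10,14,38,41} EC200:{3,4,5,20} EN101:{8,15,16,19}
Ordered by (a.id, b.id); first 5.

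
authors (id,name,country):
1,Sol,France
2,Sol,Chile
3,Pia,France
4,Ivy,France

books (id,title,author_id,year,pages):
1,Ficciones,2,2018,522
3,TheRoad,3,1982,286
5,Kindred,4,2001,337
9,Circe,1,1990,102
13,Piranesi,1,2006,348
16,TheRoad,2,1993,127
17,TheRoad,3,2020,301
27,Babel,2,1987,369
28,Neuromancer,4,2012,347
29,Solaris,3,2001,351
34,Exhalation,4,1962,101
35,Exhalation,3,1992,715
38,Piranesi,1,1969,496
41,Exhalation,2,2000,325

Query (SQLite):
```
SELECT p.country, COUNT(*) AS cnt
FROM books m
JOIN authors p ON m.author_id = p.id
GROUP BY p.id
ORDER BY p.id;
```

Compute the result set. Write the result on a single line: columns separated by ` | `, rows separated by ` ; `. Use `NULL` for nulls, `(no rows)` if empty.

Join each books row to its authors via author_id.
Group joined rows by authors.id; compute COUNT(*) per group.
  1: ids {9, 13, 38} → COUNT(*)=3
  2: ids {1, 16, 27, 41} → COUNT(*)=4
  3: ids {3, 17, 29, 35} → COUNT(*)=4
  4: ids {5, 28, 34} → COUNT(*)=3

France | 3 ; Chile | 4 ; France | 4 ; France | 3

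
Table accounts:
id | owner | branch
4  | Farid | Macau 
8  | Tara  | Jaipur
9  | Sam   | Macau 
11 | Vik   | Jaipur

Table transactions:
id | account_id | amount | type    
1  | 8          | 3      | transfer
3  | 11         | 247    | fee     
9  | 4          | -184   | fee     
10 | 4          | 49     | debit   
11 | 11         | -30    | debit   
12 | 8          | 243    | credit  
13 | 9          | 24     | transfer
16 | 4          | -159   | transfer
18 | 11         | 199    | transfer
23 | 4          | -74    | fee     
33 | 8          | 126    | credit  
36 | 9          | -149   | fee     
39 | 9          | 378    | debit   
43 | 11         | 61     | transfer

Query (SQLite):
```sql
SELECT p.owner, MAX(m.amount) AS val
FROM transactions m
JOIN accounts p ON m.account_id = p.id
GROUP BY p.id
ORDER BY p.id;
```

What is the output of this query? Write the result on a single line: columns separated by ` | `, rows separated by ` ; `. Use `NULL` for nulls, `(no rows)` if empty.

Join each transactions row to its accounts via account_id.
Group joined rows by accounts.id; compute MAX(m.amount) per group.
  4: ids {9, 10, 16, 23} → MAX(m.amount)=49
  8: ids {1, 12, 33} → MAX(m.amount)=243
  9: ids {13, 36, 39} → MAX(m.amount)=378
  11: ids {3, 11, 18, 43} → MAX(m.amount)=247

Farid | 49 ; Tara | 243 ; Sam | 378 ; Vik | 247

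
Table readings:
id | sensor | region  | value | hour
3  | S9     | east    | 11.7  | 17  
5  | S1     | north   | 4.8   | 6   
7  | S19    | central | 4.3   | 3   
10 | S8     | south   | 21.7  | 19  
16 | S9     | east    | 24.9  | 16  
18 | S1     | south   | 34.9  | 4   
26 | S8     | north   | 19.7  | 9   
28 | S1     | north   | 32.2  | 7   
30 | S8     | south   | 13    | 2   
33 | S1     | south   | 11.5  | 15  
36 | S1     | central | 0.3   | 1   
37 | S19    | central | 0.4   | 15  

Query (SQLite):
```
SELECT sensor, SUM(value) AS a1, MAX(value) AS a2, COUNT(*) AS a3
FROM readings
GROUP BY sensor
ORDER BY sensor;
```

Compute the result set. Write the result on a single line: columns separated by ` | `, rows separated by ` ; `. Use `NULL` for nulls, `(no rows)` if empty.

Group readings by sensor.
Per group compute: SUM(value), MAX(value), COUNT(*).
  S1: ids {5, 18, 28, 33, 36} → SUM(value)=83.7, MAX(value)=34.9, COUNT(*)=5
  S19: ids {7, 37} → SUM(value)=4.7, MAX(value)=4.3, COUNT(*)=2
  S8: ids {10, 26, 30} → SUM(value)=54.4, MAX(value)=21.7, COUNT(*)=3
  S9: ids {3, 16} → SUM(value)=36.6, MAX(value)=24.9, COUNT(*)=2

S1 | 83.7 | 34.9 | 5 ; S19 | 4.7 | 4.3 | 2 ; S8 | 54.4 | 21.7 | 3 ; S9 | 36.6 | 24.9 | 2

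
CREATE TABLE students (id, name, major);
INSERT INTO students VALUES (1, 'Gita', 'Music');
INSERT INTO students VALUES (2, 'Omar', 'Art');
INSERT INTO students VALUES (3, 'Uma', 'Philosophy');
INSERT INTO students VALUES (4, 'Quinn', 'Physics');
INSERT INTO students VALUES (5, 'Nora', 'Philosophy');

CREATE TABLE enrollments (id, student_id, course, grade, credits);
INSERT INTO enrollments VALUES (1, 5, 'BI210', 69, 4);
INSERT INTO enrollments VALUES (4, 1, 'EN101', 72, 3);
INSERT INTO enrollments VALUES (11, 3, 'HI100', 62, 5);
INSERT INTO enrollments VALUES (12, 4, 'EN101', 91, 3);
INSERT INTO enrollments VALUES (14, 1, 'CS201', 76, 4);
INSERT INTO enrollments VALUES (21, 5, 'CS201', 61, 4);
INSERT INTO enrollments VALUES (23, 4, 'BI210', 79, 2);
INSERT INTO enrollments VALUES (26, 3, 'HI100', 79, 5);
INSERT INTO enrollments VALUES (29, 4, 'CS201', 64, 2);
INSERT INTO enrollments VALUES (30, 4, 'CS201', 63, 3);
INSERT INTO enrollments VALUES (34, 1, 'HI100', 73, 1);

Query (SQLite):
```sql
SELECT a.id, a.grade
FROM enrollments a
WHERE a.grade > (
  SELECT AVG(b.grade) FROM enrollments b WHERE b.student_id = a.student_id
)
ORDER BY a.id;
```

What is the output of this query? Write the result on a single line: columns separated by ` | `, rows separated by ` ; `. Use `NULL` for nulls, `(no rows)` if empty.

1 | 69 ; 12 | 91 ; 14 | 76 ; 23 | 79 ; 26 | 79

For each enrollments row a, compute AVG(grade) over rows sharing a.student_id.
Keep row a if a.grade > that per-group AVG.
  student_id=1: AVG(grade) = 73.666667
  student_id=3: AVG(grade) = 70.5
  student_id=4: AVG(grade) = 74.25
  student_id=5: AVG(grade) = 65.0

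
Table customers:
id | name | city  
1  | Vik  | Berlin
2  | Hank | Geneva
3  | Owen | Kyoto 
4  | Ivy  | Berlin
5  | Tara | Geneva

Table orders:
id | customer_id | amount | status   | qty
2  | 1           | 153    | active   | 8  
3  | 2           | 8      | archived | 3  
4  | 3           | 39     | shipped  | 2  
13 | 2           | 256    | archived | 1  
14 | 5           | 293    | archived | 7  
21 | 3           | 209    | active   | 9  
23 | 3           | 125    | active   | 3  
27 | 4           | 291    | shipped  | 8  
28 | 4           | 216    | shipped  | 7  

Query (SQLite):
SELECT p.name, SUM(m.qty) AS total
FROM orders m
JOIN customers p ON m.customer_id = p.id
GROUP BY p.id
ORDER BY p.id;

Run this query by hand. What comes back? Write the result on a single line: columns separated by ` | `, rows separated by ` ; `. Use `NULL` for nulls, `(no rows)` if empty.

Join each orders row to its customers via customer_id.
Group joined rows by customers.id; compute SUM(m.qty) per group.
  1: ids {2} → SUM(m.qty)=8
  2: ids {3, 13} → SUM(m.qty)=4
  3: ids {4, 21, 23} → SUM(m.qty)=14
  4: ids {27, 28} → SUM(m.qty)=15
  5: ids {14} → SUM(m.qty)=7

Vik | 8 ; Hank | 4 ; Owen | 14 ; Ivy | 15 ; Tara | 7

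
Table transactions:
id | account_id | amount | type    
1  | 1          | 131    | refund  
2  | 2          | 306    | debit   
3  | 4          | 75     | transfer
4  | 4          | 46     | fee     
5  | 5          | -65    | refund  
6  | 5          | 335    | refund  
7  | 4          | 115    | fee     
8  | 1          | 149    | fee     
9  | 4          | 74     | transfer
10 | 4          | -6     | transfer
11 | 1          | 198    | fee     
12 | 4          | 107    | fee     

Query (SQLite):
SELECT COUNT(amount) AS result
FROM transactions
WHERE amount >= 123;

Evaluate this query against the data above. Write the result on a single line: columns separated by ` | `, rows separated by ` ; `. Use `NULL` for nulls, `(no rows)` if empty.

Rows where amount >= 123 → amount values: [131, 306, 335, 149, 198].
COUNT(amount) counts non-NULL values → 5.

5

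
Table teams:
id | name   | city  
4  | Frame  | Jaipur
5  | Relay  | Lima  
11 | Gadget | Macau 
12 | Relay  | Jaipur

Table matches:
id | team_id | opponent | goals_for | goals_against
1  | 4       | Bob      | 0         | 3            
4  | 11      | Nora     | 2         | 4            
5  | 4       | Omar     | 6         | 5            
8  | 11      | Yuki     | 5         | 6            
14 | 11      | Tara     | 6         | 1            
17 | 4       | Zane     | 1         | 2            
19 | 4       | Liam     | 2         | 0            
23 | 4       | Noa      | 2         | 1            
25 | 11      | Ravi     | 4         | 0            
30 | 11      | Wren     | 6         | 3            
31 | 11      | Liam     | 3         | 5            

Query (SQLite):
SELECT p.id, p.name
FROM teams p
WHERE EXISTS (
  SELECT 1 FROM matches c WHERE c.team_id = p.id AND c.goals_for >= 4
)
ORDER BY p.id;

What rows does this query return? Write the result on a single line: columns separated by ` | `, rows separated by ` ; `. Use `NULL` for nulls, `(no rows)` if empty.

For each teams row, check whether any matches with matching team_id has goals_for >= 4.
Keep rows where that is true.

4 | Frame ; 11 | Gadget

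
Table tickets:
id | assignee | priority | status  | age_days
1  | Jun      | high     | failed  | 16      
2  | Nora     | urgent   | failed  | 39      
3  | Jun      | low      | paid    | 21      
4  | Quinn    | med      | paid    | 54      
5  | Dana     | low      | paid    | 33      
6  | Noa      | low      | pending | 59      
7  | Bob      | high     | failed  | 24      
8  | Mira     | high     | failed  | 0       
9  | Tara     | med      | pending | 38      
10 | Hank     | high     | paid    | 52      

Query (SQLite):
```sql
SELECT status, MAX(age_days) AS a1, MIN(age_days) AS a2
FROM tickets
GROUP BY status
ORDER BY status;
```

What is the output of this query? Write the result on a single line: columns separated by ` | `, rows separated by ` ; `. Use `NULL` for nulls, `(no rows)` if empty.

failed | 39 | 0 ; paid | 54 | 21 ; pending | 59 | 38

Group tickets by status.
Per group compute: MAX(age_days), MIN(age_days).
  failed: ids {1, 2, 7, 8} → MAX(age_days)=39, MIN(age_days)=0
  paid: ids {3, 4, 5, 10} → MAX(age_days)=54, MIN(age_days)=21
  pending: ids {6, 9} → MAX(age_days)=59, MIN(age_days)=38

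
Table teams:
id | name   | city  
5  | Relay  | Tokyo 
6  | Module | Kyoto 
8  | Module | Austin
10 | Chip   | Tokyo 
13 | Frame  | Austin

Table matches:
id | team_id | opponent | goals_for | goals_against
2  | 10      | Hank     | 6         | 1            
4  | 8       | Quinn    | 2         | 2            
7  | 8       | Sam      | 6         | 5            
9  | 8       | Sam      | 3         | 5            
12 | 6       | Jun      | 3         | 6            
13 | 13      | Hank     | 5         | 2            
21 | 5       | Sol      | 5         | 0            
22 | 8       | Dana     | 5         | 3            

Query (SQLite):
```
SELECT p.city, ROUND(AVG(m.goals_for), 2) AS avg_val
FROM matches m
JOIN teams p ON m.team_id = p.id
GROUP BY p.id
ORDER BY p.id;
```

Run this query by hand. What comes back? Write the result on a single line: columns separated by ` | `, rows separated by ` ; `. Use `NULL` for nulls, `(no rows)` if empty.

Tokyo | 5 ; Kyoto | 3 ; Austin | 4 ; Tokyo | 6 ; Austin | 5

Join each matches row to its teams via team_id.
Group joined rows by teams.id; compute ROUND(AVG(m.goals_for), 2) per group.
  5: ids {21} → ROUND(AVG(m.goals_for), 2)=5
  6: ids {12} → ROUND(AVG(m.goals_for), 2)=3
  8: ids {4, 7, 9, 22} → ROUND(AVG(m.goals_for), 2)=4
  10: ids {2} → ROUND(AVG(m.goals_for), 2)=6
  13: ids {13} → ROUND(AVG(m.goals_for), 2)=5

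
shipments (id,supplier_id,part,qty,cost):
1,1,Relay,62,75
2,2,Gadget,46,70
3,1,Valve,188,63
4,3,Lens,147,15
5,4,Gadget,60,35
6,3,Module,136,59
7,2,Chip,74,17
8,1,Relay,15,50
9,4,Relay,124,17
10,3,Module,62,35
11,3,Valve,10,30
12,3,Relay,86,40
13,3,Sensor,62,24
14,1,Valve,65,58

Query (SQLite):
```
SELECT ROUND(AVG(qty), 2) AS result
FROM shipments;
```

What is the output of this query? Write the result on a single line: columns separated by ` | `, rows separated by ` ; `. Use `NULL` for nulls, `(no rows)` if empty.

81.21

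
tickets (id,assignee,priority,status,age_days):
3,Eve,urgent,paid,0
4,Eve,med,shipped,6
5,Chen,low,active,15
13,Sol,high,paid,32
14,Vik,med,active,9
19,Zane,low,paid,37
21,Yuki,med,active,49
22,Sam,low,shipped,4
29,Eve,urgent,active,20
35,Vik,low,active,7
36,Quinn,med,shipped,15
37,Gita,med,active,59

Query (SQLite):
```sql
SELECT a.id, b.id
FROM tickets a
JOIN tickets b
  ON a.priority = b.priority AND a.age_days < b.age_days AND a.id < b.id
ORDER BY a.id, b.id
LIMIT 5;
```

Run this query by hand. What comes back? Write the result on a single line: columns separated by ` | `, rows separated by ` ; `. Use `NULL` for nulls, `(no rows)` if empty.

3 | 29 ; 4 | 14 ; 4 | 21 ; 4 | 36 ; 4 | 37

Pairs (a,b) with same priority, a.age_days < b.age_days, a.id < b.id.
priority groups: high:{13} low:{5,19,22,35} med:{4,14,21,36,37} urgent:{3,29}
Ordered by (a.id, b.id); first 5.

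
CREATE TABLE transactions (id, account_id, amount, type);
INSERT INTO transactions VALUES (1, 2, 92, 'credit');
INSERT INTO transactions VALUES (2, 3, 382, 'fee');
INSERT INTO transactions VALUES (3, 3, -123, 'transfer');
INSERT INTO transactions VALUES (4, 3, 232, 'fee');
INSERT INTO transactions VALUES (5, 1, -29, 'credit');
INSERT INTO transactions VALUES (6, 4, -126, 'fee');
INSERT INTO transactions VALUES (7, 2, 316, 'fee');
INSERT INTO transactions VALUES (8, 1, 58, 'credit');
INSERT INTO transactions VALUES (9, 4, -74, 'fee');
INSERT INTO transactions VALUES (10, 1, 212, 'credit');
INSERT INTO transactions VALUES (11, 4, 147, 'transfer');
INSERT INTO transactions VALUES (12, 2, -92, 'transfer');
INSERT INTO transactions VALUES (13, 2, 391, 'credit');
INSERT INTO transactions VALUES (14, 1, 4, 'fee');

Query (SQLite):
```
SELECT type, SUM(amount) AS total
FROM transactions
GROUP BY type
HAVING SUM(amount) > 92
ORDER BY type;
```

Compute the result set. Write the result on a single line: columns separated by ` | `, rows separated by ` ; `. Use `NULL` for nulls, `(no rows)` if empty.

credit | 724 ; fee | 734

Partition transactions by type; compute SUM(amount) within each group.
HAVING: keep groups where SUM(amount) > 92.
  credit: ids {1, 5, 8, 10, 13} → SUM(amount)=724
  fee: ids {2, 4, 6, 7, 9, 14} → SUM(amount)=734
  transfer: ids {3, 11, 12} → SUM(amount)=-68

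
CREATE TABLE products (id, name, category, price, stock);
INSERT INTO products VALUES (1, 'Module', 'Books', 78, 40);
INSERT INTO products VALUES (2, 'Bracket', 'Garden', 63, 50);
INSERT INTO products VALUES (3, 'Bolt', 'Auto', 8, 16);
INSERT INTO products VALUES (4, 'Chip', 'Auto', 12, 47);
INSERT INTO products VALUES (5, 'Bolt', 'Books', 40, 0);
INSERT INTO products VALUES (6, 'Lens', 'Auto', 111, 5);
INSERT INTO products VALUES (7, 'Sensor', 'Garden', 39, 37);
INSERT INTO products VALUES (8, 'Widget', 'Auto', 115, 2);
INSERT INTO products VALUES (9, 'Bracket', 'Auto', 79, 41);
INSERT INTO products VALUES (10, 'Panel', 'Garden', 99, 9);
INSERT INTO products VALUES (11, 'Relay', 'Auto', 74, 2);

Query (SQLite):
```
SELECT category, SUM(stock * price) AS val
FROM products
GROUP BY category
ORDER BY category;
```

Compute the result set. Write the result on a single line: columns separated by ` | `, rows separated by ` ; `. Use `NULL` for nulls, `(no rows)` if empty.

Auto | 4864 ; Books | 3120 ; Garden | 5484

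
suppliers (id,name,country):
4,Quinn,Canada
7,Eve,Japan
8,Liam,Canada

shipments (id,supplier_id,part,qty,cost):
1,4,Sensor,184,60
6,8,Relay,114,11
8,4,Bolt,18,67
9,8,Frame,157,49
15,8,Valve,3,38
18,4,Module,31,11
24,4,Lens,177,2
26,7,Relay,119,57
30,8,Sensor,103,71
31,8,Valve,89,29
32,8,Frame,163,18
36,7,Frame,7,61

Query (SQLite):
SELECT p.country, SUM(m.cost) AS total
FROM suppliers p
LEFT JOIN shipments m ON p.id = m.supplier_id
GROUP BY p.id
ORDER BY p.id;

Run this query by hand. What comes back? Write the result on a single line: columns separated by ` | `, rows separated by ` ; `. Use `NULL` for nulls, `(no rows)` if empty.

Canada | 140 ; Japan | 118 ; Canada | 216

LEFT JOIN keeps every suppliers row; unmatched ones get NULL for shipments columns.
Group by suppliers.id and compute SUM(m.cost). SUM over an all-NULL group is NULL.
  4: ids {1, 8, 18, 24} → SUM(m.cost)=140
  7: ids {26, 36} → SUM(m.cost)=118
  8: ids {6, 9, 15, 30, 31, 32} → SUM(m.cost)=216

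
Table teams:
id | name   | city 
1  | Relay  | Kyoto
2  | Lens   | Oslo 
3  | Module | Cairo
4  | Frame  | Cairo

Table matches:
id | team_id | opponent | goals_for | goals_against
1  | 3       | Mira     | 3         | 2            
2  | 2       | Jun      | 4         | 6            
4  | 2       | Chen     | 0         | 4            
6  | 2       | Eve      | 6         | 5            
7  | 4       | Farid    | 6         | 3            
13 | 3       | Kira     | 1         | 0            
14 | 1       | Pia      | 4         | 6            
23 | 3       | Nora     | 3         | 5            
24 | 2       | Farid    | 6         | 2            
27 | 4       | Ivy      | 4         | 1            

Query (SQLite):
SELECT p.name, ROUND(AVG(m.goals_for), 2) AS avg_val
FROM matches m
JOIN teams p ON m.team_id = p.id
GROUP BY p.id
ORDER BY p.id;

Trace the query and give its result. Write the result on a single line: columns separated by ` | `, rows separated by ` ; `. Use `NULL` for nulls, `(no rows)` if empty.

Join each matches row to its teams via team_id.
Group joined rows by teams.id; compute ROUND(AVG(m.goals_for), 2) per group.
  1: ids {14} → ROUND(AVG(m.goals_for), 2)=4
  2: ids {2, 4, 6, 24} → ROUND(AVG(m.goals_for), 2)=4
  3: ids {1, 13, 23} → ROUND(AVG(m.goals_for), 2)=2.33
  4: ids {7, 27} → ROUND(AVG(m.goals_for), 2)=5

Relay | 4 ; Lens | 4 ; Module | 2.33 ; Frame | 5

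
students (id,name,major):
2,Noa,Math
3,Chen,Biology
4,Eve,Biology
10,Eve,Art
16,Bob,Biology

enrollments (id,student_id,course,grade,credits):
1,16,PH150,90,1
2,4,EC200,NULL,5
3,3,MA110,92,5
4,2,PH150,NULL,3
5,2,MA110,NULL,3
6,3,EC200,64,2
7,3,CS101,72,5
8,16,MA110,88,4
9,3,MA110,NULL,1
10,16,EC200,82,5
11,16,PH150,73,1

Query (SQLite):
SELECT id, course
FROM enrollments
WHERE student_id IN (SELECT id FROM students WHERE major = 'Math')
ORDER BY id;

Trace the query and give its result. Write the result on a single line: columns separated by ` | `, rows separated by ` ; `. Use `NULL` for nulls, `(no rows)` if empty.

Inner query: students.id where major = 'Math'.
Outer: keep enrollments rows whose student_id is in that set.
Inner query → {2}

4 | PH150 ; 5 | MA110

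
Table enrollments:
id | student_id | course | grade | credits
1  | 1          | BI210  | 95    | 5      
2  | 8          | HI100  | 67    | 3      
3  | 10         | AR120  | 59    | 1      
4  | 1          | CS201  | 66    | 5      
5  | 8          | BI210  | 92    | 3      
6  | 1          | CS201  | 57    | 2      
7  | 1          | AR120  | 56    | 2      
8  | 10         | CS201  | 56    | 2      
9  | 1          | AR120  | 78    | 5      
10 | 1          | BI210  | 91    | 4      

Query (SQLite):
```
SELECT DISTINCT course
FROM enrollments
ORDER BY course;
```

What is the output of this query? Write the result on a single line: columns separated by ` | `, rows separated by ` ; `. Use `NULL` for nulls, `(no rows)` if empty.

AR120 ; BI210 ; CS201 ; HI100

Collect distinct course values from enrollments.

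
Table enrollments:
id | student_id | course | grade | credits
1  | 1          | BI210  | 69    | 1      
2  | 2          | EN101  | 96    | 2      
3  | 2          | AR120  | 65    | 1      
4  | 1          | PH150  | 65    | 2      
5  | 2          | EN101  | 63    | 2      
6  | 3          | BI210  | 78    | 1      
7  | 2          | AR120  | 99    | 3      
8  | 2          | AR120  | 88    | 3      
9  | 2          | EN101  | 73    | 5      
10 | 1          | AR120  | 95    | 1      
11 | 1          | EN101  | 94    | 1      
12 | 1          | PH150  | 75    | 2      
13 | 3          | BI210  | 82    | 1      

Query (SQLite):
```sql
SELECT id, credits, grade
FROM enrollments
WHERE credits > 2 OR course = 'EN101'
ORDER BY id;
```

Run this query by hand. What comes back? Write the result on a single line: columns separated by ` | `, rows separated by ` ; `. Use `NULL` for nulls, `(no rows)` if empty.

2 | 2 | 96 ; 5 | 2 | 63 ; 7 | 3 | 99 ; 8 | 3 | 88 ; 9 | 5 | 73 ; 11 | 1 | 94

credits > 2: ids {7, 8, 9}
course = 'EN101': ids {2, 5, 9, 11}
Combine with OR.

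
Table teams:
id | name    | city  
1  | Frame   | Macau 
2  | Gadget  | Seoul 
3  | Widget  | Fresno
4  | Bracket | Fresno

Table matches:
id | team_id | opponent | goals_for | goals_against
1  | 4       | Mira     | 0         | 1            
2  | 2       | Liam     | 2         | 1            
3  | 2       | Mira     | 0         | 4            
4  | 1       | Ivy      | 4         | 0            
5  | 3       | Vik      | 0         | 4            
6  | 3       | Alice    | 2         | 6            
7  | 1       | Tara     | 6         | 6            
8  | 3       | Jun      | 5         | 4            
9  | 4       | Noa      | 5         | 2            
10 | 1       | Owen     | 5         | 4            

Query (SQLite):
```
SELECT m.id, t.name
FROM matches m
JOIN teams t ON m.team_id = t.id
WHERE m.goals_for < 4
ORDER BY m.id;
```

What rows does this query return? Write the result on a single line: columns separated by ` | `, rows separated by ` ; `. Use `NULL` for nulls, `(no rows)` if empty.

1 | Bracket ; 2 | Gadget ; 3 | Gadget ; 5 | Widget ; 6 | Widget

Each matches row matches the teams row where team_id = teams.id.
Then keep rows with m.goals_for < 4.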